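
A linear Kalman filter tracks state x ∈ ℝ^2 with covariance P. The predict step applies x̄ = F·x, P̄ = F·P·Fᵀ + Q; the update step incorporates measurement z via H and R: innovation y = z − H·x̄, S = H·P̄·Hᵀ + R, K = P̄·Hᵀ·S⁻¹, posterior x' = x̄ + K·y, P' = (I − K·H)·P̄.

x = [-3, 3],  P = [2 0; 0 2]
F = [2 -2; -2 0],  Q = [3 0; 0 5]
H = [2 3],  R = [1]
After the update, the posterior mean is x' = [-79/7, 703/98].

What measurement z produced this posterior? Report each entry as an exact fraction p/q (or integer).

z = [-1]

x̄ = F·x = [-12, 6]
P̄ = F·P·Fᵀ + Q = [19 -8; -8 13]
S = H·P̄·Hᵀ + R = [98]
K = P̄·Hᵀ·S⁻¹ = [1/7; 23/98]
x' − x̄ = [5/7, 115/98] = K·y
y = (KᵀK)⁻¹·Kᵀ·(x' − x̄) = [5]
z = y + H·x̄ = [5] + [-6] = [-1]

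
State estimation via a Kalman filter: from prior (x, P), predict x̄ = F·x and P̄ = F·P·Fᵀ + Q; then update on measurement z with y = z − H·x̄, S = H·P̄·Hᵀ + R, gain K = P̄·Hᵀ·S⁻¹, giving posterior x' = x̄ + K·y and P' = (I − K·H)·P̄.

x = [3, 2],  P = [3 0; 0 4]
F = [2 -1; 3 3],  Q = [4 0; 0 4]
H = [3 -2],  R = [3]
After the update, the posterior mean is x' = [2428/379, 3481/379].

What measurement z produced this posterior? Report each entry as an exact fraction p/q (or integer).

x̄ = F·x = [4, 15]
P̄ = F·P·Fᵀ + Q = [20 6; 6 67]
S = H·P̄·Hᵀ + R = [379]
K = P̄·Hᵀ·S⁻¹ = [48/379; -116/379]
x' − x̄ = [912/379, -2204/379] = K·y
y = (KᵀK)⁻¹·Kᵀ·(x' − x̄) = [19]
z = y + H·x̄ = [19] + [-18] = [1]

z = [1]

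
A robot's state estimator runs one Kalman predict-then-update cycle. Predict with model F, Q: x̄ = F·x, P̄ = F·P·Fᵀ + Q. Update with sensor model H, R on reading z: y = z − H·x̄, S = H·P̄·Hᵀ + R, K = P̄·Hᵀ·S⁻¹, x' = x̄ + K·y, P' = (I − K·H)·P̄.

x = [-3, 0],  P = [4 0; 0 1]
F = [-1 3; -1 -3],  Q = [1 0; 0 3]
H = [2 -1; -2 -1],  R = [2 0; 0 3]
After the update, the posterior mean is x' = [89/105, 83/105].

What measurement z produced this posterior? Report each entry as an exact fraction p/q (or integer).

z = [1, -2]

x̄ = F·x = [3, 3]
P̄ = F·P·Fᵀ + Q = [14 -5; -5 16]
S = H·P̄·Hᵀ + R = [94 -40; -40 55]
K = P̄·Hᵀ·S⁻¹ = [179/714 -421/1785; -167/357 -802/1785]
x' − x̄ = [-226/105, -232/105] = K·y
y = (KᵀK)⁻¹·Kᵀ·(x' − x̄) = [-2, 7]
z = y + H·x̄ = [-2, 7] + [3, -9] = [1, -2]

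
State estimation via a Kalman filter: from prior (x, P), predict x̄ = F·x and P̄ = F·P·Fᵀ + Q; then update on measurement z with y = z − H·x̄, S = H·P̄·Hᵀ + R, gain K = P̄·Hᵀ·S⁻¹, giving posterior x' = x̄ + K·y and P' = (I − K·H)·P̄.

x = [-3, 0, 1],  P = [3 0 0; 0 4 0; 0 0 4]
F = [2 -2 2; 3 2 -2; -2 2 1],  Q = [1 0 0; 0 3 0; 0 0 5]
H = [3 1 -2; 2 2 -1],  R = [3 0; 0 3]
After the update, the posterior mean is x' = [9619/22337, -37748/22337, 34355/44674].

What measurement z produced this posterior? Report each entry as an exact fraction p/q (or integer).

z = [-2, -3]

x̄ = F·x = [-4, -11, 7]
P̄ = F·P·Fᵀ + Q = [45 -14 -20; -14 62 -10; -20 -10 37]
S = H·P̄·Hᵀ + R = [814 546; 546 476]
K = P̄·Hᵀ·S⁻¹ = [1138/3191 -10579/44674; -1387/3191 16111/22337; -1113/6382 -167/44674]
x' − x̄ = [98967/22337, 207959/22337, -278363/44674] = K·y
y = (KᵀK)⁻¹·Kᵀ·(x' − x̄) = [35, 34]
z = y + H·x̄ = [35, 34] + [-37, -37] = [-2, -3]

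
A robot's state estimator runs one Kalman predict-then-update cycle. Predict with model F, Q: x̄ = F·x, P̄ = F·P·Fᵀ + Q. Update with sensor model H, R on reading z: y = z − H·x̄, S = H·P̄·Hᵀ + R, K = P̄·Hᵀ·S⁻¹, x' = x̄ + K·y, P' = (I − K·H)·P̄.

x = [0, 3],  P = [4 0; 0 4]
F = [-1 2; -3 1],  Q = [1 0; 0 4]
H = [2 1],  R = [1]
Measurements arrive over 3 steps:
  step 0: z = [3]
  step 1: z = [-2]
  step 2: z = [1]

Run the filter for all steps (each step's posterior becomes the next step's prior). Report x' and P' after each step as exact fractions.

step 0: x̄ = F·x = [6, 3]
step 0: P̄ = F·P·Fᵀ + Q = [21 20; 20 44]
step 0: y = z − H·x̄ = [-12]
step 0: S = H·P̄·Hᵀ + R = [209]
step 0: K = P̄·Hᵀ·S⁻¹ = [62/209; 84/209]
step 0: x' = x̄ + K·y = [510/209, -381/209]
step 0: P' = (I − K·H)·P̄ = [545/209 -1028/209; -1028/209 2140/209]
step 1: x̄ = F·x = [-1272/209, -1911/209]
step 1: P̄ = F·P·Fᵀ + Q = [13426/209 13111/209; 13111/209 14049/209]
step 1: y = z − H·x̄ = [367/19]
step 1: S = H·P̄·Hᵀ + R = [10946/19]
step 1: K = P̄·Hᵀ·S⁻¹ = [3633/10946; 3661/10946]
step 1: x' = x̄ + K·y = [39111/120406, -323071/120406]
step 1: P' = (I − K·H)·P̄ = [93443/120406 -146923/120406; -146923/120406 334117/120406]
step 2: x̄ = F·x = [-685253/120406, -220202/60203]
step 2: P̄ = F·P·Fᵀ + Q = [2138009/120406 988512/60203; 988512/60203 1269133/60203]
step 2: y = z − H·x̄ = [965658/60203]
step 2: S = H·P̄·Hᵀ + R = [9559402/60203]
step 2: K = P̄·Hᵀ·S⁻¹ = [3126521/9559402; 3246157/9559402]
step 2: x' = x̄ + K·y = [-4254845/9559402, 8551717/4779701]
step 2: P' = (I − K·H)·P̄ = [3686778/4779701 -11620591/9559402; -11620591/9559402 26487339/9559402]

step 0: x' = [510/209, -381/209], P' = [545/209 -1028/209; -1028/209 2140/209]
step 1: x' = [39111/120406, -323071/120406], P' = [93443/120406 -146923/120406; -146923/120406 334117/120406]
step 2: x' = [-4254845/9559402, 8551717/4779701], P' = [3686778/4779701 -11620591/9559402; -11620591/9559402 26487339/9559402]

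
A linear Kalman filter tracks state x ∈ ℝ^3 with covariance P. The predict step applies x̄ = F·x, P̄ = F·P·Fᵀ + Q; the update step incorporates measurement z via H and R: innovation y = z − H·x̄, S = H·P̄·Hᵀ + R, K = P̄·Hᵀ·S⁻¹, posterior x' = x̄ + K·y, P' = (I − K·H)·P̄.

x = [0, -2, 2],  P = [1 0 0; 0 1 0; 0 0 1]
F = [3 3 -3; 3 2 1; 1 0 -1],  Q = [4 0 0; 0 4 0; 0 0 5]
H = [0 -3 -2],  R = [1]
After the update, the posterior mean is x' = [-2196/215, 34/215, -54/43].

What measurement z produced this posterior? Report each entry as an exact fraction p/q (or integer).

z = [2]

x̄ = F·x = [-12, -2, -2]
P̄ = F·P·Fᵀ + Q = [31 12 6; 12 18 2; 6 2 7]
S = H·P̄·Hᵀ + R = [215]
K = P̄·Hᵀ·S⁻¹ = [-48/215; -58/215; -4/43]
x' − x̄ = [384/215, 464/215, 32/43] = K·y
y = (KᵀK)⁻¹·Kᵀ·(x' − x̄) = [-8]
z = y + H·x̄ = [-8] + [10] = [2]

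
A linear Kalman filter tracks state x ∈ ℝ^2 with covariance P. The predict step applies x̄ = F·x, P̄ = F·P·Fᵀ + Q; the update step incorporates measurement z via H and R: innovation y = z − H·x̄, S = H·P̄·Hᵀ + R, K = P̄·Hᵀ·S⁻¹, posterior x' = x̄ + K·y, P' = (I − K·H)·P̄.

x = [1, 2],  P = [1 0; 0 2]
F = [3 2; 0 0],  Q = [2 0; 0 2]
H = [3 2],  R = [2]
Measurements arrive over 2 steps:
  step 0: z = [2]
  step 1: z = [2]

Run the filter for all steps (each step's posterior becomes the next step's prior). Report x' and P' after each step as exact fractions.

step 0: x̄ = F·x = [7, 0]
step 0: P̄ = F·P·Fᵀ + Q = [19 0; 0 2]
step 0: y = z − H·x̄ = [-19]
step 0: S = H·P̄·Hᵀ + R = [181]
step 0: K = P̄·Hᵀ·S⁻¹ = [57/181; 4/181]
step 0: x' = x̄ + K·y = [184/181, -76/181]
step 0: P' = (I − K·H)·P̄ = [190/181 -228/181; -228/181 346/181]
step 1: x̄ = F·x = [400/181, 0]
step 1: P̄ = F·P·Fᵀ + Q = [720/181 0; 0 2]
step 1: y = z − H·x̄ = [-838/181]
step 1: S = H·P̄·Hᵀ + R = [8290/181]
step 1: K = P̄·Hᵀ·S⁻¹ = [216/829; 362/4145]
step 1: x' = x̄ + K·y = [832/829, -1676/4145]
step 1: P' = (I − K·H)·P̄ = [720/829 -864/829; -864/829 6842/4145]

step 0: x' = [184/181, -76/181], P' = [190/181 -228/181; -228/181 346/181]
step 1: x' = [832/829, -1676/4145], P' = [720/829 -864/829; -864/829 6842/4145]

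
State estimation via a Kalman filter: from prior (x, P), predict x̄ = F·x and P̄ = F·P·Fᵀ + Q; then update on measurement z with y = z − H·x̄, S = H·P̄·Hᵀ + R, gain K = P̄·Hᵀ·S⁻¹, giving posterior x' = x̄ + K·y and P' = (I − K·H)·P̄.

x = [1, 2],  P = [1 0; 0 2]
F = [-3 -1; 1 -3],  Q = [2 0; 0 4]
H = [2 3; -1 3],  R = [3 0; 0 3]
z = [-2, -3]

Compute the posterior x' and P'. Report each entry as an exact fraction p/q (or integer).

x̄ = F·x = [-5, -5]
P̄ = F·P·Fᵀ + Q = [13 3; 3 23]
y = z − H·x̄ = [23, 7]
S = H·P̄·Hᵀ + R = [298 190; 190 205]
K = P̄·Hᵀ·S⁻¹ = [529/1666 -1307/4165; 27/238 129/595]
x' = x̄ + K·y = [887/8330, -1039/1190]
P' = (I − K·H)·P̄ = [5259/8330 -123/1190; -123/1190 31/170]

x' = [887/8330, -1039/1190]
P' = [5259/8330 -123/1190; -123/1190 31/170]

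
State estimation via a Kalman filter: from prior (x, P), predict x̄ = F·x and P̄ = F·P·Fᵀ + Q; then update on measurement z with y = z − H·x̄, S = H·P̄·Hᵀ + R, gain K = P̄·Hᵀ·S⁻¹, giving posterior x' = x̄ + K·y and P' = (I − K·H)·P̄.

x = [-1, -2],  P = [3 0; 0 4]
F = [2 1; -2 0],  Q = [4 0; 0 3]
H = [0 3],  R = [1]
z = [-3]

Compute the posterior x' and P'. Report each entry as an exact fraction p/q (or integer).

x̄ = F·x = [-4, 2]
P̄ = F·P·Fᵀ + Q = [20 -12; -12 15]
y = z − H·x̄ = [-9]
S = H·P̄·Hᵀ + R = [136]
K = P̄·Hᵀ·S⁻¹ = [-9/34; 45/136]
x' = x̄ + K·y = [-55/34, -133/136]
P' = (I − K·H)·P̄ = [178/17 -3/34; -3/34 15/136]

x' = [-55/34, -133/136]
P' = [178/17 -3/34; -3/34 15/136]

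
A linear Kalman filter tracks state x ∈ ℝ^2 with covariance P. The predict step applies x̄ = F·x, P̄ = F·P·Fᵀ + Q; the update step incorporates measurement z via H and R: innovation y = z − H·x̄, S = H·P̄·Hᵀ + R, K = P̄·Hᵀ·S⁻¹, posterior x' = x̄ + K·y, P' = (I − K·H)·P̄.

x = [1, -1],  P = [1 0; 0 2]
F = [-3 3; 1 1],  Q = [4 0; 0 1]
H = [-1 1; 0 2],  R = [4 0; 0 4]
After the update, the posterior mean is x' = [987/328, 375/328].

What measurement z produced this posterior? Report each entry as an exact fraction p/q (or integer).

x̄ = F·x = [-6, 0]
P̄ = F·P·Fᵀ + Q = [31 3; 3 4]
S = H·P̄·Hᵀ + R = [33 2; 2 20]
K = P̄·Hᵀ·S⁻¹ = [-143/164 127/328; 1/164 131/328]
x' − x̄ = [2955/328, 375/328] = K·y
y = (KᵀK)⁻¹·Kᵀ·(x' − x̄) = [-9, 3]
z = y + H·x̄ = [-9, 3] + [6, 0] = [-3, 3]

z = [-3, 3]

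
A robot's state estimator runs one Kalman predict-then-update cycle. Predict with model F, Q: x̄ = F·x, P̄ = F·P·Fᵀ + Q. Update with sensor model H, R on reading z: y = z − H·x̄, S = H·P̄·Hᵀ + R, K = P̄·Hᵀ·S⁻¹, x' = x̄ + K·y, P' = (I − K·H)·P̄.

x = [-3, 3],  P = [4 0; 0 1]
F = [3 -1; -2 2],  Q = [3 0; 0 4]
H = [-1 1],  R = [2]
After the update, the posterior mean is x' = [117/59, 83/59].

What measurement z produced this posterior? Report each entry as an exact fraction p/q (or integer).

x̄ = F·x = [-12, 12]
P̄ = F·P·Fᵀ + Q = [40 -26; -26 24]
S = H·P̄·Hᵀ + R = [118]
K = P̄·Hᵀ·S⁻¹ = [-33/59; 25/59]
x' − x̄ = [825/59, -625/59] = K·y
y = (KᵀK)⁻¹·Kᵀ·(x' − x̄) = [-25]
z = y + H·x̄ = [-25] + [24] = [-1]

z = [-1]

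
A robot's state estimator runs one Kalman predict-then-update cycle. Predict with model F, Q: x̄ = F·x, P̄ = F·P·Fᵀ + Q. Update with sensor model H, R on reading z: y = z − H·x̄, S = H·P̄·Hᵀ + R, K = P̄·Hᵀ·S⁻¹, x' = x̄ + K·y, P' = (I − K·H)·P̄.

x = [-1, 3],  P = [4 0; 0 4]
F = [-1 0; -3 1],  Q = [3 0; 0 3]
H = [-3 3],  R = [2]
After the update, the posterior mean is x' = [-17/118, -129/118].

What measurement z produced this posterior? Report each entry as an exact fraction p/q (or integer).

z = [-3]

x̄ = F·x = [1, 6]
P̄ = F·P·Fᵀ + Q = [7 12; 12 43]
S = H·P̄·Hᵀ + R = [236]
K = P̄·Hᵀ·S⁻¹ = [15/236; 93/236]
x' − x̄ = [-135/118, -837/118] = K·y
y = (KᵀK)⁻¹·Kᵀ·(x' − x̄) = [-18]
z = y + H·x̄ = [-18] + [15] = [-3]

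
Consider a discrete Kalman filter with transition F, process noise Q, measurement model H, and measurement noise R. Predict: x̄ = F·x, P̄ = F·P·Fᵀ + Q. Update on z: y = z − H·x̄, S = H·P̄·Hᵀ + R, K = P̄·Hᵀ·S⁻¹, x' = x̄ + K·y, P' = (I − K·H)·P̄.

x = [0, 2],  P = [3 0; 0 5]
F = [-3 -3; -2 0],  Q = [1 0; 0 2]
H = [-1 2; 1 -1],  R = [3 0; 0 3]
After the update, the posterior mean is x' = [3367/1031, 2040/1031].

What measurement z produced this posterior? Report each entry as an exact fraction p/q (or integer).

x̄ = F·x = [-6, 0]
P̄ = F·P·Fᵀ + Q = [73 18; 18 14]
S = H·P̄·Hᵀ + R = [60 -47; -47 54]
K = P̄·Hᵀ·S⁻¹ = [587/1031 1561/1031; 728/1031 710/1031]
x' − x̄ = [9553/1031, 2040/1031] = K·y
y = (KᵀK)⁻¹·Kᵀ·(x' − x̄) = [-5, 8]
z = y + H·x̄ = [-5, 8] + [6, -6] = [1, 2]

z = [1, 2]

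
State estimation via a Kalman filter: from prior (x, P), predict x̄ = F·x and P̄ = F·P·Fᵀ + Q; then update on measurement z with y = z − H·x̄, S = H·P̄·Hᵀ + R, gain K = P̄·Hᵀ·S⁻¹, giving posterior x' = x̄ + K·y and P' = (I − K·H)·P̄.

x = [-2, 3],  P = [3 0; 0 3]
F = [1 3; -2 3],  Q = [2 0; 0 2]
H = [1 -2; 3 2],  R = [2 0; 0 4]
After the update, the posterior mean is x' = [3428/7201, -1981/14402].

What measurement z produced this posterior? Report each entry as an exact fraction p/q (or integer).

x̄ = F·x = [7, 13]
P̄ = F·P·Fᵀ + Q = [32 21; 21 41]
S = H·P̄·Hᵀ + R = [114 -152; -152 708]
K = P̄·Hᵀ·S⁻¹ = [1737/7201 187/758; -5287/14402 191/1516]
x' − x̄ = [-46979/7201, -189207/14402] = K·y
y = (KᵀK)⁻¹·Kᵀ·(x' − x̄) = [20, -46]
z = y + H·x̄ = [20, -46] + [-19, 47] = [1, 1]

z = [1, 1]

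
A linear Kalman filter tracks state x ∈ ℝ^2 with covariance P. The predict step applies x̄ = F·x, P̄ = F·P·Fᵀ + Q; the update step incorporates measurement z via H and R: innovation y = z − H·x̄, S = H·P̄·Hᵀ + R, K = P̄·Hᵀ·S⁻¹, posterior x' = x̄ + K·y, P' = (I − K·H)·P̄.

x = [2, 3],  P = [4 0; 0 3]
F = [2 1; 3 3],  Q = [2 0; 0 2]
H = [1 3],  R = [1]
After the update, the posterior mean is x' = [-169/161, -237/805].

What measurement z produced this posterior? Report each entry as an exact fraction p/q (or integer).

x̄ = F·x = [7, 15]
P̄ = F·P·Fᵀ + Q = [21 33; 33 65]
S = H·P̄·Hᵀ + R = [805]
K = P̄·Hᵀ·S⁻¹ = [24/161; 228/805]
x' − x̄ = [-1296/161, -12312/805] = K·y
y = (KᵀK)⁻¹·Kᵀ·(x' − x̄) = [-54]
z = y + H·x̄ = [-54] + [52] = [-2]

z = [-2]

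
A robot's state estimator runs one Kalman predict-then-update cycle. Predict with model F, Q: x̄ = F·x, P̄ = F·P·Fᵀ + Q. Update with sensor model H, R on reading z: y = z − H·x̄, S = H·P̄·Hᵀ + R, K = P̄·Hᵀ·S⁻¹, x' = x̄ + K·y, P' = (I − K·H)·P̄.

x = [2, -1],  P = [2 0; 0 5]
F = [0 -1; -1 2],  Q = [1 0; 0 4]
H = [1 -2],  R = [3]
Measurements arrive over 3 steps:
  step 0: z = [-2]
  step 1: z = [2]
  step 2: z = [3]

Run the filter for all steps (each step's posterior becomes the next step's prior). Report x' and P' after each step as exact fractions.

step 0: x̄ = F·x = [1, -4]
step 0: P̄ = F·P·Fᵀ + Q = [6 -10; -10 26]
step 0: y = z − H·x̄ = [-11]
step 0: S = H·P̄·Hᵀ + R = [153]
step 0: K = P̄·Hᵀ·S⁻¹ = [26/153; -62/153]
step 0: x' = x̄ + K·y = [-133/153, 70/153]
step 0: P' = (I − K·H)·P̄ = [242/153 82/153; 82/153 134/153]
step 1: x̄ = F·x = [-70/153, 91/51]
step 1: P̄ = F·P·Fᵀ + Q = [287/153 -62/51; -62/51 118/17]
step 1: y = z − H·x̄ = [922/153]
step 1: S = H·P̄·Hᵀ + R = [5738/153]
step 1: K = P̄·Hᵀ·S⁻¹ = [659/5738; -1155/2869]
step 1: x' = x̄ + K·y = [673/2869, -1841/2869]
step 1: P' = (I − K·H)·P̄ = [7925/5738 1487/2869; 1487/2869 2476/2869]
step 2: x̄ = F·x = [1841/2869, -4355/2869]
step 2: P̄ = F·P·Fᵀ + Q = [5345/2869 -3465/2869; -3465/2869 38789/5738]
step 2: y = z − H·x̄ = [-1944/2869]
step 2: S = H·P̄·Hᵀ + R = [105390/2869]
step 2: K = P̄·Hᵀ·S⁻¹ = [2455/21078; -21127/52695]
step 2: x' = x̄ + K·y = [659/1171, -7297/5855]
step 2: P' = (I − K·H)·P̄ = [28765/21078 5350/10539; 5350/10539 90131/105390]

step 0: x' = [-133/153, 70/153], P' = [242/153 82/153; 82/153 134/153]
step 1: x' = [673/2869, -1841/2869], P' = [7925/5738 1487/2869; 1487/2869 2476/2869]
step 2: x' = [659/1171, -7297/5855], P' = [28765/21078 5350/10539; 5350/10539 90131/105390]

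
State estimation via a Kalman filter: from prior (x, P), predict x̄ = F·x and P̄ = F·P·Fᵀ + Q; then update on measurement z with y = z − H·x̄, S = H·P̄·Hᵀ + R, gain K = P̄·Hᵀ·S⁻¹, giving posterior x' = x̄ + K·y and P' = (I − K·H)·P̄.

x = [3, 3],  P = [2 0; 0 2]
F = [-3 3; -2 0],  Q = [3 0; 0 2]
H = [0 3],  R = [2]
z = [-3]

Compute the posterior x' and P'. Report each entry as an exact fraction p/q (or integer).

x' = [135/23, -51/46]
P' = [573/23 6/23; 6/23 5/23]

x̄ = F·x = [0, -6]
P̄ = F·P·Fᵀ + Q = [39 12; 12 10]
y = z − H·x̄ = [15]
S = H·P̄·Hᵀ + R = [92]
K = P̄·Hᵀ·S⁻¹ = [9/23; 15/46]
x' = x̄ + K·y = [135/23, -51/46]
P' = (I − K·H)·P̄ = [573/23 6/23; 6/23 5/23]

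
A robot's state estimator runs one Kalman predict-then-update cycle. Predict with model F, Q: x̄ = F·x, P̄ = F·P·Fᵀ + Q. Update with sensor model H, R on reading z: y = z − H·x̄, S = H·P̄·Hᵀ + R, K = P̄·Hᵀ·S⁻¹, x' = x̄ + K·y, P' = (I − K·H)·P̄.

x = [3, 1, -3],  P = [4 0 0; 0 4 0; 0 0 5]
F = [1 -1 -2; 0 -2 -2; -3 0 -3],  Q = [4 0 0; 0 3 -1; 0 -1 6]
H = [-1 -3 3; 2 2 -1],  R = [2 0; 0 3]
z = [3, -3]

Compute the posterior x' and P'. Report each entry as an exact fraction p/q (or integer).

x̄ = F·x = [8, 4, 0]
P̄ = F·P·Fᵀ + Q = [32 28 18; 28 39 29; 18 29 87]
y = z − H·x̄ = [23, -27]
S = H·P̄·Hᵀ + R = [706 -396; -396 410]
K = P̄·Hᵀ·S⁻¹ = [3743/33161 11865/33161; 4450/33161 25581/66322; 16683/33161 33359/66322]
x' = x̄ + K·y = [31022/33161, -220699/66322, -133275/66322]
P' = (I − K·H)·P̄ = [82988/33161 -100223/33161 -70065/33161; -100223/33161 416753/66322 355871/66322; -70065/33161 355871/66322 331405/66322]

x' = [31022/33161, -220699/66322, -133275/66322]
P' = [82988/33161 -100223/33161 -70065/33161; -100223/33161 416753/66322 355871/66322; -70065/33161 355871/66322 331405/66322]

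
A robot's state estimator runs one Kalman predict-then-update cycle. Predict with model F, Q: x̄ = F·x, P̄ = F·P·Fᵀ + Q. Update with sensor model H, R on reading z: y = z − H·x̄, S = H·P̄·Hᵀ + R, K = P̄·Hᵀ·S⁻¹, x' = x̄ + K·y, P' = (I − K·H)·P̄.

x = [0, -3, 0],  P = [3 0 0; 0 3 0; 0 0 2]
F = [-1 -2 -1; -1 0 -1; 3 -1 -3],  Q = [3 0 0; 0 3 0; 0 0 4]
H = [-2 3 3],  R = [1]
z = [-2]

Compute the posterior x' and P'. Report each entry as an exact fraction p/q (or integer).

x' = [2810/471, 5/471, 518/157]
P' = [9164/471 2435/471 1223/157; 2435/471 3743/471 -706/157; 1223/157 -706/157 1537/157]

x̄ = F·x = [6, 0, 3]
P̄ = F·P·Fᵀ + Q = [20 5 3; 5 8 -3; 3 -3 52]
y = z − H·x̄ = [1]
S = H·P̄·Hᵀ + R = [471]
K = P̄·Hᵀ·S⁻¹ = [-16/471; 5/471; 47/157]
x' = x̄ + K·y = [2810/471, 5/471, 518/157]
P' = (I − K·H)·P̄ = [9164/471 2435/471 1223/157; 2435/471 3743/471 -706/157; 1223/157 -706/157 1537/157]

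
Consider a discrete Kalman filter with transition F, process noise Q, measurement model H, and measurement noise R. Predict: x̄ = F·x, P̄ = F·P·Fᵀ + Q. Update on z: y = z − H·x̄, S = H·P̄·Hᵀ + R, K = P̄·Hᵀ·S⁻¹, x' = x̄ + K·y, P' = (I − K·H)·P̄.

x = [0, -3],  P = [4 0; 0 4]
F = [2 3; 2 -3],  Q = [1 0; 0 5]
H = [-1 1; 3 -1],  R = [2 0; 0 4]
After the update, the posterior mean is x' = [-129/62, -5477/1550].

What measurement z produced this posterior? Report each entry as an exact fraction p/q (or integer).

x̄ = F·x = [-9, 9]
P̄ = F·P·Fᵀ + Q = [53 -20; -20 57]
S = H·P̄·Hᵀ + R = [152 -296; -296 658]
K = P̄·Hᵀ·S⁻¹ = [99/248 14/31; 8017/6200 313/775]
x' − x̄ = [429/62, -19427/1550] = K·y
y = (KᵀK)⁻¹·Kᵀ·(x' − x̄) = [-20, 33]
z = y + H·x̄ = [-20, 33] + [18, -36] = [-2, -3]

z = [-2, -3]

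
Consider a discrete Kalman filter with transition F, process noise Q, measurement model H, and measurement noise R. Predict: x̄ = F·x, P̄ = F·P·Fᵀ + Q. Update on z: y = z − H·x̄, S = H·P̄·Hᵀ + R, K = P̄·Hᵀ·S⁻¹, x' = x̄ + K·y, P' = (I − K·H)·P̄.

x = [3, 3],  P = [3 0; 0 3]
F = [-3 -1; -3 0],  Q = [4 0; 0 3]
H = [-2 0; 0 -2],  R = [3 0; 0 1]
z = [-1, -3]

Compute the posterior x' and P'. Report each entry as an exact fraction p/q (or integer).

x̄ = F·x = [-12, -9]
P̄ = F·P·Fᵀ + Q = [34 27; 27 30]
y = z − H·x̄ = [-25, -21]
S = H·P̄·Hᵀ + R = [139 108; 108 121]
K = P̄·Hᵀ·S⁻¹ = [-2396/5155 -162/5155; -54/5155 -2508/5155]
x' = x̄ + K·y = [1442/5155, 7623/5155]
P' = (I − K·H)·P̄ = [3594/5155 81/5155; 81/5155 1254/5155]

x' = [1442/5155, 7623/5155]
P' = [3594/5155 81/5155; 81/5155 1254/5155]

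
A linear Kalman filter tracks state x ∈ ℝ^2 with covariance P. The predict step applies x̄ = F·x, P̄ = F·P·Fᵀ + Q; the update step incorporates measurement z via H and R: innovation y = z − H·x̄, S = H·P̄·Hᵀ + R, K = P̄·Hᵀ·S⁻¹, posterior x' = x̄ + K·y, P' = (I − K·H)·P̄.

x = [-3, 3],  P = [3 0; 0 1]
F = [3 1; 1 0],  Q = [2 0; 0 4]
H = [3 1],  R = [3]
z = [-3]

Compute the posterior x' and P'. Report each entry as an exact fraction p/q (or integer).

x̄ = F·x = [-6, -3]
P̄ = F·P·Fᵀ + Q = [30 9; 9 7]
y = z − H·x̄ = [18]
S = H·P̄·Hᵀ + R = [334]
K = P̄·Hᵀ·S⁻¹ = [99/334; 17/167]
x' = x̄ + K·y = [-111/167, -195/167]
P' = (I − K·H)·P̄ = [219/334 -180/167; -180/167 591/167]

x' = [-111/167, -195/167]
P' = [219/334 -180/167; -180/167 591/167]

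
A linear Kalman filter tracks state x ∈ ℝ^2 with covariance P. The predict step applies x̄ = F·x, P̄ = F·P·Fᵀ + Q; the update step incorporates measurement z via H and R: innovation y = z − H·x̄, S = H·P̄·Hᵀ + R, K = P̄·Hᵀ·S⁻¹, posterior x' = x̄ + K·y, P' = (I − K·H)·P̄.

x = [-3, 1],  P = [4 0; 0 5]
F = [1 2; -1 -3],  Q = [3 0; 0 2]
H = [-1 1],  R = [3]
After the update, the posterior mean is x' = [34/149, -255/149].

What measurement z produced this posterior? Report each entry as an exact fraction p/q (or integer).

z = [-2]

x̄ = F·x = [-1, 0]
P̄ = F·P·Fᵀ + Q = [27 -34; -34 51]
S = H·P̄·Hᵀ + R = [149]
K = P̄·Hᵀ·S⁻¹ = [-61/149; 85/149]
x' − x̄ = [183/149, -255/149] = K·y
y = (KᵀK)⁻¹·Kᵀ·(x' − x̄) = [-3]
z = y + H·x̄ = [-3] + [1] = [-2]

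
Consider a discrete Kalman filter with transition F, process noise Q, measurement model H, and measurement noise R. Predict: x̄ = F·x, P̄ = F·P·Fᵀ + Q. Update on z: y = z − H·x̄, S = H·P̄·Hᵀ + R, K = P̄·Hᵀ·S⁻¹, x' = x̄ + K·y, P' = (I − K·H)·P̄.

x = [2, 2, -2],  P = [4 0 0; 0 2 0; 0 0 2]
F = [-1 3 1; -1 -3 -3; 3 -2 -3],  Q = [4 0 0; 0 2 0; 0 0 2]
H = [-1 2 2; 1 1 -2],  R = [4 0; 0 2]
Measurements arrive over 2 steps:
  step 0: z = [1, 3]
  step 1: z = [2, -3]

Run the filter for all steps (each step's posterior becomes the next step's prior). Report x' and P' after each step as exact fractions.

step 0: x' = [16593/3982, 9783/7964, 10277/7964], P' = [14204/1991 -298/1991 6855/1991; -298/1991 1302/1991 -291/3982; 6855/1991 -291/3982 3965/1991]
step 1: x' = [38252659/29421004, -7092435/14710502, 116503059/58842008], P' = [27724653/7355251 -1575199/14710502 12579290/7355251; -1575199/14710502 9645111/14710502 -1661929/29421004; 12579290/7355251 -1661929/29421004 32295869/29421004]

step 0: x̄ = F·x = [2, -2, 8]
step 0: P̄ = F·P·Fᵀ + Q = [28 -20 -30; -20 42 18; -30 18 64]
step 0: y = z − H·x̄ = [-9, 19]
step 0: S = H·P̄·Hᵀ + R = [800 -376; -376 336]
step 0: K = P̄·Hᵀ·S⁻¹ = [-545/3982 98/1991; 2611/7964 1295/3982; 196/1991 -2441/7964]
step 0: x' = x̄ + K·y = [16593/3982, 9783/7964, 10277/7964]
step 0: P' = (I − K·H)·P̄ = [14204/1991 -298/1991 6855/1991; -298/1991 1302/1991 -291/3982; 6855/1991 -291/3982 3965/1991]
step 1: x̄ = F·x = [1610/1991, -46683/3982, 49161/7964]
step 1: P̄ = F·P·Fᵀ + Q = [25056/1991 6047/1991 -45733/3982; 6047/1991 102312/1991 -80683/3982; -45733/3982 -80683/3982 51151/1991]
step 1: y = z − H·x̄ = [55389/3982, 40339/1991]
step 1: S = H·P̄·Hᵀ + R = [391418/1991 -29772/1991; -29772/1991 600880/1991]
step 1: K = P̄·Hᵀ·S⁻¹ = [-1035318/7355251 3556947/29421004; 4800873/14710502 9731841/29421004; 684420/7355251 -15936507/58842008]
step 1: x' = x̄ + K·y = [38252659/29421004, -7092435/14710502, 116503059/58842008]
step 1: P' = (I − K·H)·P̄ = [27724653/7355251 -1575199/14710502 12579290/7355251; -1575199/14710502 9645111/14710502 -1661929/29421004; 12579290/7355251 -1661929/29421004 32295869/29421004]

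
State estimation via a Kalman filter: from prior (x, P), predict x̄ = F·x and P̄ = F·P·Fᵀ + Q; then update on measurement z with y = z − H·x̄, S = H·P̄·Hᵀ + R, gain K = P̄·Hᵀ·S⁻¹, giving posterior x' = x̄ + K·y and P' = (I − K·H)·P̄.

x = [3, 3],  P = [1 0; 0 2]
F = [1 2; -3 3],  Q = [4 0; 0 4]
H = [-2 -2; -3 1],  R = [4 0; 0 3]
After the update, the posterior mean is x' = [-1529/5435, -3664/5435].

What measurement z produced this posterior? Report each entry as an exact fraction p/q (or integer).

x̄ = F·x = [9, 0]
P̄ = F·P·Fᵀ + Q = [13 9; 9 31]
S = H·P̄·Hᵀ + R = [252 52; 52 97]
K = P̄·Hᵀ·S⁻¹ = [-677/5435 -1318/5435; -1992/5435 1292/5435]
x' − x̄ = [-50444/5435, -3664/5435] = K·y
y = (KᵀK)⁻¹·Kᵀ·(x' − x̄) = [20, 28]
z = y + H·x̄ = [20, 28] + [-18, -27] = [2, 1]

z = [2, 1]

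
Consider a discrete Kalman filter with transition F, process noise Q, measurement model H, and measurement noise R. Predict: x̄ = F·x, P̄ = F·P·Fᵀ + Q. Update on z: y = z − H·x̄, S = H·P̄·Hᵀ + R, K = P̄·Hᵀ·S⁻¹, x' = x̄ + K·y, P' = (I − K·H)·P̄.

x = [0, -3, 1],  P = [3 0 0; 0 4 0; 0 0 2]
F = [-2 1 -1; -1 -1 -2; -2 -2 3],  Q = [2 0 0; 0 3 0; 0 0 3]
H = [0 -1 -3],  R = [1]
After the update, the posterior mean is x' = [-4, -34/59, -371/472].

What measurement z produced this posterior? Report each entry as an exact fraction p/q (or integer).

z = [3]

x̄ = F·x = [-4, 1, 9]
P̄ = F·P·Fᵀ + Q = [20 6 -2; 6 18 2; -2 2 49]
S = H·P̄·Hᵀ + R = [472]
K = P̄·Hᵀ·S⁻¹ = [0; -3/59; -149/472]
x' − x̄ = [0, -93/59, -4619/472] = K·y
y = (KᵀK)⁻¹·Kᵀ·(x' − x̄) = [31]
z = y + H·x̄ = [31] + [-28] = [3]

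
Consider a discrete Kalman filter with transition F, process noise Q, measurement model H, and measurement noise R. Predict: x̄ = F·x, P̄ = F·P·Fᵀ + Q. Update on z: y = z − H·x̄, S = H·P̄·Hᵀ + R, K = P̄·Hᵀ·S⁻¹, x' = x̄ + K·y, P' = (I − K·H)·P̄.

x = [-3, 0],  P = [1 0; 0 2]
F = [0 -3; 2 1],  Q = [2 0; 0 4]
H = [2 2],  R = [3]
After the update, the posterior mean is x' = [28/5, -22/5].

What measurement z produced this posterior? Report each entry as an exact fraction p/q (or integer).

x̄ = F·x = [0, -6]
P̄ = F·P·Fᵀ + Q = [20 -6; -6 10]
S = H·P̄·Hᵀ + R = [75]
K = P̄·Hᵀ·S⁻¹ = [28/75; 8/75]
x' − x̄ = [28/5, 8/5] = K·y
y = (KᵀK)⁻¹·Kᵀ·(x' − x̄) = [15]
z = y + H·x̄ = [15] + [-12] = [3]

z = [3]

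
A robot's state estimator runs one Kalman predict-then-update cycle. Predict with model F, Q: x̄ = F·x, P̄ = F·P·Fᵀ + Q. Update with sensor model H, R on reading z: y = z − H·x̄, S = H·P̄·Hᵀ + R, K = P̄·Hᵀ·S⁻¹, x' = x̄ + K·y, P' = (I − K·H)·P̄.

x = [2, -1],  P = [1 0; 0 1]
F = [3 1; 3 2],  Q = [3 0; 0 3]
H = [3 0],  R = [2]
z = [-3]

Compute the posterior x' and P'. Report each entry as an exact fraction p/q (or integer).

x̄ = F·x = [5, 4]
P̄ = F·P·Fᵀ + Q = [13 11; 11 16]
y = z − H·x̄ = [-18]
S = H·P̄·Hᵀ + R = [119]
K = P̄·Hᵀ·S⁻¹ = [39/119; 33/119]
x' = x̄ + K·y = [-107/119, -118/119]
P' = (I − K·H)·P̄ = [26/119 22/119; 22/119 815/119]

x' = [-107/119, -118/119]
P' = [26/119 22/119; 22/119 815/119]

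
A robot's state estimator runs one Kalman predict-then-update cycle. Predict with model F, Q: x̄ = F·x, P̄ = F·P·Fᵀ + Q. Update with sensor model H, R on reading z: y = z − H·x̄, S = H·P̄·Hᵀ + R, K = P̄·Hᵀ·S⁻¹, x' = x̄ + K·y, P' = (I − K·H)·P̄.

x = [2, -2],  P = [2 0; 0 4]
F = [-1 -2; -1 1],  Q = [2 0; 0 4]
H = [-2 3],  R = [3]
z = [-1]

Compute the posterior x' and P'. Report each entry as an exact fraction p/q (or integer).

x̄ = F·x = [2, -4]
P̄ = F·P·Fᵀ + Q = [20 -6; -6 10]
y = z − H·x̄ = [15]
S = H·P̄·Hᵀ + R = [245]
K = P̄·Hᵀ·S⁻¹ = [-58/245; 6/35]
x' = x̄ + K·y = [-76/49, -10/7]
P' = (I − K·H)·P̄ = [1536/245 138/35; 138/35 14/5]

x' = [-76/49, -10/7]
P' = [1536/245 138/35; 138/35 14/5]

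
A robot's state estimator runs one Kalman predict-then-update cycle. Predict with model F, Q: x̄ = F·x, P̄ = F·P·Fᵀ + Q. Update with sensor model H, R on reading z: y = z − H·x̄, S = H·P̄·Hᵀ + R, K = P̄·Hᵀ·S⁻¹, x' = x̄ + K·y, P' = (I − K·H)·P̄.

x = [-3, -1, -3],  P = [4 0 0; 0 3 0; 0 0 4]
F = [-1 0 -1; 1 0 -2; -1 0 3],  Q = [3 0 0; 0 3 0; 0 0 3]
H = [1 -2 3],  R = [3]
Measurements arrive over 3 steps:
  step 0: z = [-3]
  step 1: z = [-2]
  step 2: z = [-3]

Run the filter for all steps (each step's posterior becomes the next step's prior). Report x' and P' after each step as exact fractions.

step 0: x' = [95/17, 9/17, -43/17], P' = [886/85 46/85 -267/85; 46/85 191/85 98/85; -267/85 98/85 174/85]
step 1: x' = [248/2205, 2731/6615, -3188/6615], P' = [300/49 311/735 -251/147; 311/735 4957/2205 2629/2205; -251/147 2629/2205 692/441]
step 2: x' = [149/289, 2198/4335, -727/867], P' = [215324/36125 15773/36125 -59733/36125; 15773/36125 81171/36125 42909/36125; -59733/36125 42909/36125 56036/36125]

step 0: x̄ = F·x = [6, 3, -6]
step 0: P̄ = F·P·Fᵀ + Q = [11 4 -8; 4 23 -28; -8 -28 43]
step 0: y = z − H·x̄ = [15]
step 0: S = H·P̄·Hᵀ + R = [765]
step 0: K = P̄·Hᵀ·S⁻¹ = [-7/255; -14/85; 59/255]
step 0: x' = x̄ + K·y = [95/17, 9/17, -43/17]
step 0: P' = (I − K·H)·P̄ = [886/85 46/85 -267/85; 46/85 191/85 98/85; -267/85 98/85 174/85]
step 1: x̄ = F·x = [-52/17, 181/17, -224/17]
step 1: P̄ = F·P·Fᵀ + Q = [781/85 -161/17 898/85; -161/17 581/17 -653/17; 898/85 -653/17 4309/85]
step 1: y = z − H·x̄ = [1052/17]
step 1: S = H·P̄·Hᵀ + R = [19845/17]
step 1: K = P̄·Hᵀ·S⁻¹ = [113/2205; -1094/6615; 1357/6615]
step 1: x' = x̄ + K·y = [248/2205, 2731/6615, -3188/6615]
step 1: P' = (I − K·H)·P̄ = [300/49 311/735 -251/147; 311/735 4957/2205 2629/2205; -251/147 2629/2205 692/441]
step 2: x̄ = F·x = [2444/6615, 1424/1323, -3436/2205]
step 2: P̄ = F·P·Fᵀ + Q = [3209/441 -2069/441 710/147; -2069/441 9803/441 -3539/147; 710/147 -3539/147 1641/49]
step 2: y = z − H·x̄ = [1525/441]
step 2: S = H·P̄·Hᵀ + R = [36125/49]
step 2: K = P̄·Hᵀ·S⁻¹ = [4579/108375; -17842/108375; 7519/36125]
step 2: x' = x̄ + K·y = [149/289, 2198/4335, -727/867]
step 2: P' = (I − K·H)·P̄ = [215324/36125 15773/36125 -59733/36125; 15773/36125 81171/36125 42909/36125; -59733/36125 42909/36125 56036/36125]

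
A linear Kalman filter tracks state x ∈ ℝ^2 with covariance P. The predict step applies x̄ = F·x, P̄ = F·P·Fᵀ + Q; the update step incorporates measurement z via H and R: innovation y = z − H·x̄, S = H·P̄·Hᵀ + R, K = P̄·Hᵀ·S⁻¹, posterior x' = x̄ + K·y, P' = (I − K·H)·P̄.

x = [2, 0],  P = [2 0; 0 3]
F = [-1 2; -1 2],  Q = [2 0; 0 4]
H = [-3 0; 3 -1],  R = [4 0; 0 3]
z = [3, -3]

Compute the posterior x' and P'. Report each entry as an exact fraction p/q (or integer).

x' = [-443/396, -173/264]
P' = [35/99 53/66; 53/66 167/44]

x̄ = F·x = [-2, -2]
P̄ = F·P·Fᵀ + Q = [16 14; 14 18]
y = z − H·x̄ = [-3, 1]
S = H·P̄·Hᵀ + R = [148 -102; -102 81]
K = P̄·Hᵀ·S⁻¹ = [-35/132 17/198; -53/88 -61/132]
x' = x̄ + K·y = [-443/396, -173/264]
P' = (I − K·H)·P̄ = [35/99 53/66; 53/66 167/44]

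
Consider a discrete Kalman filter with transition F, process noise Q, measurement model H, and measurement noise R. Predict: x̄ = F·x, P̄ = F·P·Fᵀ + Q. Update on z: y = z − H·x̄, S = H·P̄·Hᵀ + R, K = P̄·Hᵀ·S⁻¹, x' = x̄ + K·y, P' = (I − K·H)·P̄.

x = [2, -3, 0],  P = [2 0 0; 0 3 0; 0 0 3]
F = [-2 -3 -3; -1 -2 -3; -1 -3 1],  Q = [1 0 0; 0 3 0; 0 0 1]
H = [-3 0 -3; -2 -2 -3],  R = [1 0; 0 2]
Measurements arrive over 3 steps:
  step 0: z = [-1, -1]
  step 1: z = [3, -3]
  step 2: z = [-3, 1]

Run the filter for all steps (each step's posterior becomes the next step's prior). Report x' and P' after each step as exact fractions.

step 0: x' = [-1819/858, -139/130, 32/13], P' = [58699/9438 1025/286 -899/143; 1025/286 353/130 -49/13; -899/143 -49/13 84/13]
step 1: x' = [-865150703/1402386261, 3043908701/1402386261, -385900363/1402386261], P' = [2749183513/1402386261 1594416311/1402386261 -2770730434/1402386261; 1594416311/1402386261 1834225681/1402386261 -1814113310/1402386261; -2770730434/1402386261 -1814113310/1402386261 2943103318/1402386261]
step 2: x' = [-20901500908792/16399917153283, -44237417347662/16399917153283, 37264222036419/16399917153283], P' = [28289787708756/16399917153283 15923665739239/16399917153283 -28323674379134/16399917153283; 15923665739239/16399917153283 19530658833213/16399917153283 -18339028805118/16399917153283; -28323674379134/16399917153283 -18339028805118/16399917153283 30108985129962/16399917153283]

step 0: x̄ = F·x = [5, 4, 7]
step 0: P̄ = F·P·Fᵀ + Q = [63 49 22; 49 44 11; 22 11 33]
step 0: y = z − H·x̄ = [35, 38]
step 0: S = H·P̄·Hᵀ + R = [1261 1365; 1365 1515]
step 0: K = P̄·Hᵀ·S⁻¹ = [635/3146 -271/726; 159/286 -71/110; -75/143 4/11]
step 0: x' = x̄ + K·y = [-1819/858, -139/130, 32/13]
step 0: P' = (I − K·H)·P̄ = [58699/9438 1025/286 -899/143; 1025/286 353/130 -49/13; -899/143 -49/13 84/13]
step 1: x̄ = F·x = [271/4290, -13411/4290, 16708/2145]
step 1: P̄ = F·P·Fᵀ + Q = [386501/47190 -54101/47190 491858/23595; -54101/47190 453941/47190 -422618/23595; 491858/23595 -422618/23595 2237083/23595]
step 1: y = z − H·x̄ = [37977/1430, 10183/715]
step 1: S = H·P̄·Hᵀ + R = [20500027/15730 8657703/7865; 8657703/7865 7492099/7865]
step 1: K = P̄·Hᵀ·S⁻¹ = [21546921/467462087 -62501391/467462087; 219696999/467462087 -235824009/467462087; -172372884/467462087 56729589/467462087]
step 1: x' = x̄ + K·y = [-865150703/1402386261, 3043908701/1402386261, -385900363/1402386261]
step 1: P' = (I − K·H)·P̄ = [2749183513/1402386261 1594416311/1402386261 -2770730434/1402386261; 1594416311/1402386261 1834225681/1402386261 -1814113310/1402386261; -2770730434/1402386261 -1814113310/1402386261 2943103318/1402386261]
step 2: x̄ = F·x = [-6243723608/1402386261, -4064965610/1402386261, -8652475763/1402386261]
step 2: P̄ = F·P·Fᵀ + Q = [8625272248/1402386261 2004291595/1402386261 13871424706/1402386261; 2004291595/1402386261 8765097802/1402386261 -5342944838/1402386261; 13871424706/1402386261 -5342944838/1402386261 49595342815/1402386261]
step 2: y = z − H·x̄ = [-16298585632/467462087, -45172419464/1402386261]
step 2: S = H·P̄·Hᵀ + R = [258357855512/467462087 228716389985/467462087; 228716389985/467462087 637100429233/1402386261]
step 2: K = P̄·Hᵀ·S⁻¹ = [950093562/153270253769 -1727941879294/16399917153283; 67720459791/153270253769 -7945781364775/16399917153283; -50055441612/153270253769 1499225489309/16399917153283]
step 2: x' = x̄ + K·y = [-20901500908792/16399917153283, -44237417347662/16399917153283, 37264222036419/16399917153283]
step 2: P' = (I − K·H)·P̄ = [28289787708756/16399917153283 15923665739239/16399917153283 -28323674379134/16399917153283; 15923665739239/16399917153283 19530658833213/16399917153283 -18339028805118/16399917153283; -28323674379134/16399917153283 -18339028805118/16399917153283 30108985129962/16399917153283]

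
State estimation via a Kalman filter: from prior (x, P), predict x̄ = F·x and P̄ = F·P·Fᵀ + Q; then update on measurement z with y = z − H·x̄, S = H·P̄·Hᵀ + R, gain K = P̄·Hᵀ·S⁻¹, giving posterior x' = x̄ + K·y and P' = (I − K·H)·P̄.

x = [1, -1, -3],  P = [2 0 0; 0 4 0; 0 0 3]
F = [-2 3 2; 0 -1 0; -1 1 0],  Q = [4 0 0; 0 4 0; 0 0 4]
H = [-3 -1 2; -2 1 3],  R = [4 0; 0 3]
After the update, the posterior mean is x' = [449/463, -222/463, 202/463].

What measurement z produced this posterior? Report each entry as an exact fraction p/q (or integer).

z = [-2, -1]

x̄ = F·x = [-11, 1, -2]
P̄ = F·P·Fᵀ + Q = [60 -12 16; -12 8 -4; 16 -4 10]
S = H·P̄·Hᵀ + R = [344 220; 220 173]
K = P̄·Hᵀ·S⁻¹ = [-631/1389 128/1389; -235/2778 310/1389; -118/463 134/463]
x' − x̄ = [5542/463, -685/463, 1128/463] = K·y
y = (KᵀK)⁻¹·Kᵀ·(x' − x̄) = [-30, -18]
z = y + H·x̄ = [-30, -18] + [28, 17] = [-2, -1]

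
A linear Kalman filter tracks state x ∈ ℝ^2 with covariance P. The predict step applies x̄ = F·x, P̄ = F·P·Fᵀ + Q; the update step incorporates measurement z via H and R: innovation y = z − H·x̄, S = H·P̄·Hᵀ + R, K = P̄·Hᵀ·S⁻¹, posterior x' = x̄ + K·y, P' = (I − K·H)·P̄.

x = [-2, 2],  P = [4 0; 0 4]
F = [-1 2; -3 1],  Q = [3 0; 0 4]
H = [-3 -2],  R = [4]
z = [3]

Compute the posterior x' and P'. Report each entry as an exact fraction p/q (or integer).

x̄ = F·x = [6, 8]
P̄ = F·P·Fᵀ + Q = [23 20; 20 44]
y = z − H·x̄ = [37]
S = H·P̄·Hᵀ + R = [627]
K = P̄·Hᵀ·S⁻¹ = [-109/627; -148/627]
x' = x̄ + K·y = [-271/627, -460/627]
P' = (I − K·H)·P̄ = [2540/627 -3592/627; -3592/627 5684/627]

x' = [-271/627, -460/627]
P' = [2540/627 -3592/627; -3592/627 5684/627]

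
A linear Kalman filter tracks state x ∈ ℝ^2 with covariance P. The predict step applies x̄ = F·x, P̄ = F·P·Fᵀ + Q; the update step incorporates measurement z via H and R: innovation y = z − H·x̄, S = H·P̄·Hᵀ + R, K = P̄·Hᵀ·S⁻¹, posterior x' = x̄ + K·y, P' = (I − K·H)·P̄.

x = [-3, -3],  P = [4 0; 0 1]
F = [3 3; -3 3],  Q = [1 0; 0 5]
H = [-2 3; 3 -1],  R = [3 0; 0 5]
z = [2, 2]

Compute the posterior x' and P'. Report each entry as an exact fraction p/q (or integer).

x̄ = F·x = [-18, 0]
P̄ = F·P·Fᵀ + Q = [46 -27; -27 50]
y = z − H·x̄ = [-34, 56]
S = H·P̄·Hᵀ + R = [961 -723; -723 631]
K = P̄·Hᵀ·S⁻¹ = [5066/41831 16743/41831; 34011/83662 21601/83662]
x' = x̄ + K·y = [12406/41831, 26641/41831]
P' = (I − K·H)·P̄ = [38049/41831 30432/41831; 30432/41831 74587/83662]

x' = [12406/41831, 26641/41831]
P' = [38049/41831 30432/41831; 30432/41831 74587/83662]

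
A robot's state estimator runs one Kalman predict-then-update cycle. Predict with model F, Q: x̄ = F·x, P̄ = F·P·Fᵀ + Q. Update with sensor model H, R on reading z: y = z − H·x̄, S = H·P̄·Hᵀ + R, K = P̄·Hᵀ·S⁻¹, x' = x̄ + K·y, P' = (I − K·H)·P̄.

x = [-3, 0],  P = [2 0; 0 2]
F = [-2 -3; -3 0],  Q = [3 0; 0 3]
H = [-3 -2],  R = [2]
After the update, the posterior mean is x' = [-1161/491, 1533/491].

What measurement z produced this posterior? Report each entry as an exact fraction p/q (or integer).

x̄ = F·x = [6, 9]
P̄ = F·P·Fᵀ + Q = [29 12; 12 21]
S = H·P̄·Hᵀ + R = [491]
K = P̄·Hᵀ·S⁻¹ = [-111/491; -78/491]
x' − x̄ = [-4107/491, -2886/491] = K·y
y = (KᵀK)⁻¹·Kᵀ·(x' − x̄) = [37]
z = y + H·x̄ = [37] + [-36] = [1]

z = [1]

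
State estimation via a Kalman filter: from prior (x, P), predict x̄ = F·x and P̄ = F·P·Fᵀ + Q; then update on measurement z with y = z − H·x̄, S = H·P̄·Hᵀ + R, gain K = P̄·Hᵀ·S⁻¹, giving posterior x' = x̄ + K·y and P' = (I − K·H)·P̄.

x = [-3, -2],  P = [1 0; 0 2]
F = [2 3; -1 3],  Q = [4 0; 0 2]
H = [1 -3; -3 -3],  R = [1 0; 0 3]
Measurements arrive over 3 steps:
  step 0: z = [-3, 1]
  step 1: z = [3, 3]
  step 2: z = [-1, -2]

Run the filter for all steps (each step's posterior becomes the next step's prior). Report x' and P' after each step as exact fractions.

step 0: x' = [-5452/4759, 3279/4759], P' = [3506/14277 16/14277; 16/14277 1181/14277]
step 1: x' = [-303069/12543701, -11099313/12543701], P' = [3004577/12543701 3665/12543701; 3665/12543701 1016801/12543701]
step 2: x' = [1477996898/10874647185, 732005210/2174929437], P' = [2603862277/10874647185 630610/2174929437; 630610/2174929437 176275838/2174929437]

step 0: x̄ = F·x = [-12, -3]
step 0: P̄ = F·P·Fᵀ + Q = [26 16; 16 21]
step 0: y = z − H·x̄ = [0, -44]
step 0: S = H·P̄·Hᵀ + R = [120 207; 207 714]
step 0: K = P̄·Hᵀ·S⁻¹ = [3458/14277 -1174/4759; -3527/14277 -399/4759]
step 0: x' = x̄ + K·y = [-5452/4759, 3279/4759]
step 0: P' = (I − K·H)·P̄ = [3506/14277 16/14277; 16/14277 1181/14277]
step 1: x̄ = F·x = [-1067/4759, 15289/4759]
step 1: P̄ = F·P·Fᵀ + Q = [81953/14277 3665/14277; 3665/14277 42593/14277]
step 1: y = z − H·x̄ = [61211/4759, 56943/4759]
step 1: S = H·P̄·Hᵀ + R = [457577/14277 53156/4759; 53156/4759 409905/4759]
step 1: K = P̄·Hᵀ·S⁻¹ = [2993582/12543701 -3008242/12543701; -3046738/12543701 -1020466/12543701]
step 1: x' = x̄ + K·y = [-303069/12543701, -11099313/12543701]
step 1: P' = (I − K·H)·P̄ = [3004577/12543701 3665/12543701; 3665/12543701 1016801/12543701]
step 2: x̄ = F·x = [-33904077/12543701, -32994870/12543701]
step 2: P̄ = F·P·Fᵀ + Q = [71388301/12543701 3153050/12543701; 3153050/12543701 37221198/12543701]
step 2: y = z − H·x̄ = [-77624234/12543701, -225784243/12543701]
step 2: S = H·P̄·Hᵀ + R = [400004484/12543701 139744179/12543701; 139744179/12543701 1071871494/12543701]
step 2: K = P̄·Hᵀ·S⁻¹ = [2594403127/10874647185 -869005109/3624882395; -528196904/2174929437 -58968816/724976479]
step 2: x' = x̄ + K·y = [1477996898/10874647185, 732005210/2174929437]
step 2: P' = (I − K·H)·P̄ = [2603862277/10874647185 630610/2174929437; 630610/2174929437 176275838/2174929437]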